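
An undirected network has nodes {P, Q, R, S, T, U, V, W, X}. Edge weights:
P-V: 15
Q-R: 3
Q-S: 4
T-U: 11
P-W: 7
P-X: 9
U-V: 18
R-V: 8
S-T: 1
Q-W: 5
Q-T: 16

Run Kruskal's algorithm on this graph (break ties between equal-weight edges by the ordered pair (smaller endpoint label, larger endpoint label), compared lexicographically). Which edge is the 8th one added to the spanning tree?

Kruskal: consider edges lightest-first.
S-T (1): add — endpoints in different components.
Q-R (3): add — endpoints in different components.
Q-S (4): add — endpoints in different components.
Q-W (5): add — endpoints in different components.
P-W (7): add — endpoints in different components.
R-V (8): add — endpoints in different components.
P-X (9): add — endpoints in different components.
T-U (11): add — endpoints in different components.
The 8th edge added is T-U.

T-U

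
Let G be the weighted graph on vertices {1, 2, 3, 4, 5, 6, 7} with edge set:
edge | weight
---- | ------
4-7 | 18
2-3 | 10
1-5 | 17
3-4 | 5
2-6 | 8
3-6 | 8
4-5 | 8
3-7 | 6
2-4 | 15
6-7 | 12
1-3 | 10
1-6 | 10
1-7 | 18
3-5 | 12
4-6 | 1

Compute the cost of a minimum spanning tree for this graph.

38

Grow the tree from 2 using Prim:
Step 1: cheapest edge leaving the tree is 2-6 (8); add 6.
Step 2: cheapest edge leaving the tree is 4-6 (1); add 4.
Step 3: cheapest edge leaving the tree is 3-4 (5); add 3.
Step 4: cheapest edge leaving the tree is 3-7 (6); add 7.
Step 5: cheapest edge leaving the tree is 4-5 (8); add 5.
Step 6: cheapest edge leaving the tree is 1-3 (10); add 1.
MST edges: 2-6, 4-6, 3-4, 3-7, 4-5, 1-3; total weight 8+1+5+6+8+10 = 38.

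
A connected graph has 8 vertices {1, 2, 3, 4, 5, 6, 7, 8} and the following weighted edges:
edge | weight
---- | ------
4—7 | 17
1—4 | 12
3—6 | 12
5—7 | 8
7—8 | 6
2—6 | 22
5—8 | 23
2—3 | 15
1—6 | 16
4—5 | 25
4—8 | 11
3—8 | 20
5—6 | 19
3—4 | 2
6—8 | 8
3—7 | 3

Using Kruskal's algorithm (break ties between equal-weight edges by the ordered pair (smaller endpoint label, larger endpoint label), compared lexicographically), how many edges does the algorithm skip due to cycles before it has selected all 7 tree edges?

2

Kruskal's algorithm — process edges by increasing weight (ties by edge label):
3—4 (2): add — endpoints in different components.
3—7 (3): add — endpoints in different components.
7—8 (6): add — endpoints in different components.
5—7 (8): add — endpoints in different components.
6—8 (8): add — endpoints in different components.
4—8 (11): skip — 4 and 8 already connected.
1—4 (12): add — endpoints in different components.
3—6 (12): skip — 3 and 6 already connected.
2—3 (15): add — endpoints in different components.
Edges rejected before the tree was complete: 2.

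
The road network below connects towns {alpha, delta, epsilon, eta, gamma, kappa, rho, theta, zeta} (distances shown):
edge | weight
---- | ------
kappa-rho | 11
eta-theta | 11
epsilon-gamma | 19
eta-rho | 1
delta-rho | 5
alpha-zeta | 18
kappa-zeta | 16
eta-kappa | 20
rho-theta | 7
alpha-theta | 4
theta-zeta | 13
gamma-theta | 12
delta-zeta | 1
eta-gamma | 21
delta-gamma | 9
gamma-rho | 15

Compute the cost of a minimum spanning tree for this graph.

Grow the tree from eta using Prim:
Step 1: cheapest edge leaving the tree is eta-rho (1); add rho.
Step 2: cheapest edge leaving the tree is delta-rho (5); add delta.
Step 3: cheapest edge leaving the tree is delta-zeta (1); add zeta.
Step 4: cheapest edge leaving the tree is rho-theta (7); add theta.
Step 5: cheapest edge leaving the tree is alpha-theta (4); add alpha.
Step 6: cheapest edge leaving the tree is delta-gamma (9); add gamma.
Step 7: cheapest edge leaving the tree is kappa-rho (11); add kappa.
Step 8: cheapest edge leaving the tree is epsilon-gamma (19); add epsilon.
MST edges: eta-rho, delta-rho, delta-zeta, rho-theta, alpha-theta, delta-gamma, kappa-rho, epsilon-gamma; total weight 1+5+1+7+4+9+11+19 = 57.

57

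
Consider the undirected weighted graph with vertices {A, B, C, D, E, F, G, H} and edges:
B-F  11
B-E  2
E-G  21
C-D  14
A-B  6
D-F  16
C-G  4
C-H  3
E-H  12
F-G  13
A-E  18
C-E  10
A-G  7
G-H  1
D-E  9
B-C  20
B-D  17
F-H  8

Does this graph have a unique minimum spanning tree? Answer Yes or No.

Yes

Sort edges by weight, then run Kruskal:
G-H (1): add — endpoints in different components.
B-E (2): add — endpoints in different components.
C-H (3): add — endpoints in different components.
C-G (4): skip — C and G already connected.
A-B (6): add — endpoints in different components.
A-G (7): add — endpoints in different components.
F-H (8): add — endpoints in different components.
D-E (9): add — endpoints in different components.
Every non-tree edge has weight strictly greater than the heaviest edge on the tree path between its endpoints, so the MST is unique.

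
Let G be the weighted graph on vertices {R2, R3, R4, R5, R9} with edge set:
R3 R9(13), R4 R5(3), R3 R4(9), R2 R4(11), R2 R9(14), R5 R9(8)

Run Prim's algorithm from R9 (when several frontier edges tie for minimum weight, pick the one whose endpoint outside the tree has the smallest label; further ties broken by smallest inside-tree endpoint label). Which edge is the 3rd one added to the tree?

Prim, starting at R9.
Step 1: frontier [R5 R9 8, R3 R9 13, R2 R9 14] → take R5 R9 (8); add R5.
Step 2: frontier [R4 R5 3, R3 R9 13, R2 R9 14] → take R4 R5 (3); add R4.
Step 3: frontier [R3 R4 9, R2 R4 11, R3 R9 13, R2 R9 14] → take R3 R4 (9); add R3.
Step 4: frontier [R2 R4 11, R2 R9 14] → take R2 R4 (11); add R2.
The 3rd edge added is R3 R4.

R3-R4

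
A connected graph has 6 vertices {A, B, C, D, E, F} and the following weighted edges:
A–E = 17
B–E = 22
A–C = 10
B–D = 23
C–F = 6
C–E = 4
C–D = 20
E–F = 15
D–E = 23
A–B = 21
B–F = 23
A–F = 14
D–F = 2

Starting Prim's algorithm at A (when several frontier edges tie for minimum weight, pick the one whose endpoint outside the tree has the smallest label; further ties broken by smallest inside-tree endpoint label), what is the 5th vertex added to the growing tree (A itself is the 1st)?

Prim, starting at A.
Step 1: frontier [A–C 10, A–F 14, A–E 17, A–B 21] → take A–C (10); add C.
Step 2: frontier [A–F 14, A–E 17, A–B 21, C–E 4, C–F 6, C–D 20] → take C–E (4); add E.
Step 3: frontier [A–F 14, A–B 21, C–F 6, C–D 20, E–F 15, B–E 22, D–E 23] → take C–F (6); add F.
Step 4: frontier [A–B 21, C–D 20, B–E 22, D–E 23, D–F 2, B–F 23] → take D–F (2); add D.
Step 5: frontier [A–B 21, B–D 23, B–E 22, B–F 23] → take A–B (21); add B.
Vertex order: A, C, E, F, D, B. The 5th vertex is D.

D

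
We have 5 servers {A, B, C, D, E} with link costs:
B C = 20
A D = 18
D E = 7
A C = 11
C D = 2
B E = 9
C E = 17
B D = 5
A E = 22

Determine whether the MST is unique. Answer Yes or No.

Kruskal's algorithm — process edges by increasing weight (ties by edge label):
C D (2): add — endpoints in different components.
B D (5): add — endpoints in different components.
D E (7): add — endpoints in different components.
B E (9): skip — B and E already connected.
A C (11): add — endpoints in different components.
Every non-tree edge has weight strictly greater than the heaviest edge on the tree path between its endpoints, so the MST is unique.

Yes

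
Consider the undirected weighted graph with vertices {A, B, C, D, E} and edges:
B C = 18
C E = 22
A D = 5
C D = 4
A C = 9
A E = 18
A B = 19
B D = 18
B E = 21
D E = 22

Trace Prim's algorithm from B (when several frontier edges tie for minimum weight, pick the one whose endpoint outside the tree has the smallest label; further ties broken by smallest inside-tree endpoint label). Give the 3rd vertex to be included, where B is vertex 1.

Prim's algorithm from B:
Step 1: frontier [B C 18, B D 18, A B 19, B E 21] → take B C (18); add C.
Step 2: frontier [B D 18, A B 19, B E 21, C D 4, A C 9, C E 22] → take C D (4); add D.
Step 3: frontier [A B 19, B E 21, A C 9, C E 22, A D 5, D E 22] → take A D (5); add A.
Step 4: frontier [A E 18, B E 21, C E 22, D E 22] → take A E (18); add E.
Vertex order: B, C, D, A, E. The 3rd vertex is D.

D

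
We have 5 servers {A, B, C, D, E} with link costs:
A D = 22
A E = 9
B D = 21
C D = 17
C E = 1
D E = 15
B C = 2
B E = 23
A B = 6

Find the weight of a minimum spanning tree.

24

Prim's algorithm from D:
Step 1: frontier [D E 15, C D 17, B D 21, A D 22] → take D E (15); add E.
Step 2: frontier [C D 17, B D 21, A D 22, C E 1, A E 9, B E 23] → take C E (1); add C.
Step 3: frontier [B C 2, B D 21, A D 22, A E 9, B E 23] → take B C (2); add B.
Step 4: frontier [A B 6, A D 22, A E 9] → take A B (6); add A.
MST edges: D E, C E, B C, A B; total weight 15+1+2+6 = 24.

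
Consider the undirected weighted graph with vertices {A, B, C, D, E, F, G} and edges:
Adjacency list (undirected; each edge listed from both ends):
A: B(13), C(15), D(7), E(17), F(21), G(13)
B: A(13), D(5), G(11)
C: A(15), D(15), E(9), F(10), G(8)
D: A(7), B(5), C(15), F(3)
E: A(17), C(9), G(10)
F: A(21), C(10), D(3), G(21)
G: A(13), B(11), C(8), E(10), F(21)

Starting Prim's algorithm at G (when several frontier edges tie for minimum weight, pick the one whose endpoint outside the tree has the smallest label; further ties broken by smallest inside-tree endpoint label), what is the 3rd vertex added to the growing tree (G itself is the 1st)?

Prim's algorithm from G:
Step 1: cheapest edge leaving the tree is C-G (8); add C.
Step 2: cheapest edge leaving the tree is C-E (9); add E.
Step 3: cheapest edge leaving the tree is C-F (10); add F.
Step 4: cheapest edge leaving the tree is D-F (3); add D.
Step 5: cheapest edge leaving the tree is B-D (5); add B.
Step 6: cheapest edge leaving the tree is A-D (7); add A.
Vertex order: G, C, E, F, D, B, A. The 3rd vertex is E.

E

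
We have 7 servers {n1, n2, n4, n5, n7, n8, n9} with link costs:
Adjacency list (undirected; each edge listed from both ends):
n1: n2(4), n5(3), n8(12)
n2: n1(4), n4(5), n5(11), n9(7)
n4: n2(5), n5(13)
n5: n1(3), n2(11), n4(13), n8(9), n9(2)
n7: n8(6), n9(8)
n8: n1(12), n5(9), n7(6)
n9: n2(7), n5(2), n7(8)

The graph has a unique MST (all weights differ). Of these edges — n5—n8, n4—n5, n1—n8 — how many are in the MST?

Kruskal's algorithm — process edges by increasing weight (ties by edge label):
n5—n9 (2): add — endpoints in different components.
n1—n5 (3): add — endpoints in different components.
n1—n2 (4): add — endpoints in different components.
n2—n4 (5): add — endpoints in different components.
n7—n8 (6): add — endpoints in different components.
n2—n9 (7): skip — n2 and n9 already connected.
n7—n9 (8): add — endpoints in different components.
MST edge set: {n5—n9, n1—n5, n1—n2, n2—n4, n7—n8, n7—n9}.
Of the listed edges, {} are in the MST → 0.

0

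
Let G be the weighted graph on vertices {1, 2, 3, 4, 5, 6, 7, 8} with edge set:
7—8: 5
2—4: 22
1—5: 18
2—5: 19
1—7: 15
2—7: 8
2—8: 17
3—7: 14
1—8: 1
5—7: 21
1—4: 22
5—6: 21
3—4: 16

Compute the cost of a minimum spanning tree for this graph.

83

Kruskal's algorithm — process edges by increasing weight (ties by edge label):
1—8 (1): add — endpoints in different components.
7—8 (5): add — endpoints in different components.
2—7 (8): add — endpoints in different components.
3—7 (14): add — endpoints in different components.
1—7 (15): skip — 1 and 7 already connected.
3—4 (16): add — endpoints in different components.
2—8 (17): skip — 2 and 8 already connected.
1—5 (18): add — endpoints in different components.
2—5 (19): skip — 2 and 5 already connected.
5—6 (21): add — endpoints in different components.
MST edges: 1—8, 7—8, 2—7, 3—7, 3—4, 1—5, 5—6; total weight 1+5+8+14+16+18+21 = 83.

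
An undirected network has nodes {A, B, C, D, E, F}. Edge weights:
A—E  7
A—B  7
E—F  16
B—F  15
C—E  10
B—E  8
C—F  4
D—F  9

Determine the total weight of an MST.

Kruskal's algorithm — process edges by increasing weight (ties by edge label):
C—F (4): add. Components now {A} {B} {C,F} {D} {E}
A—B (7): add. Components now {A,B} {C,F} {D} {E}
A—E (7): add. Components now {A,B,E} {C,F} {D}
B—E (8): skip — B and E already connected.
D—F (9): add. Components now {A,B,E} {C,D,F}
C—E (10): add. Components now {A,B,C,D,E,F}
MST edges: C—F, A—B, A—E, D—F, C—E; total weight 4+7+7+9+10 = 37.

37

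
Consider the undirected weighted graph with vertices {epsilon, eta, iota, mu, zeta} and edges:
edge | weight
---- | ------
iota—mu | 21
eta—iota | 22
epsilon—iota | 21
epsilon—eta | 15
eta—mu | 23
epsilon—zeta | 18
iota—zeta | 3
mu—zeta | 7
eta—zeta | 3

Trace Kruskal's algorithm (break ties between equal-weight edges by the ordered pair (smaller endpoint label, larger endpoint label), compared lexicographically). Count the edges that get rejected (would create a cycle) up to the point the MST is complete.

0

Sort edges by weight, then run Kruskal:
eta—zeta (3): add. Components now {iota} {eta,zeta} {mu} {epsilon}
iota—zeta (3): add. Components now {eta,iota,zeta} {mu} {epsilon}
mu—zeta (7): add. Components now {eta,iota,mu,zeta} {epsilon}
epsilon—eta (15): add. Components now {epsilon,eta,iota,mu,zeta}
Edges rejected before the tree was complete: 0.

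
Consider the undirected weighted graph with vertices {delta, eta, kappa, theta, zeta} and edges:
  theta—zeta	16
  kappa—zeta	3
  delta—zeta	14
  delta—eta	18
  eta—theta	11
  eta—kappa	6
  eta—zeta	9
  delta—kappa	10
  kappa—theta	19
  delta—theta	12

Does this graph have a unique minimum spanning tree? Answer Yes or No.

Yes

Sort edges by weight, then run Kruskal:
kappa—zeta (3): add — endpoints in different components.
eta—kappa (6): add — endpoints in different components.
eta—zeta (9): skip — zeta and eta already connected.
delta—kappa (10): add — endpoints in different components.
eta—theta (11): add — endpoints in different components.
Every non-tree edge has weight strictly greater than the heaviest edge on the tree path between its endpoints, so the MST is unique.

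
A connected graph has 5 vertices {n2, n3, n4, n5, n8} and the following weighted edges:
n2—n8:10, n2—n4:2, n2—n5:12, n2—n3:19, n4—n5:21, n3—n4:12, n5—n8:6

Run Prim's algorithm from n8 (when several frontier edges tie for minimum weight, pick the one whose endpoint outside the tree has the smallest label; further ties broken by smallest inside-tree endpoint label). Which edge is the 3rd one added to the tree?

n2-n4

Prim, starting at n8.
Step 1: cheapest edge leaving the tree is n5—n8 (6); add n5.
Step 2: cheapest edge leaving the tree is n2—n8 (10); add n2.
Step 3: cheapest edge leaving the tree is n2—n4 (2); add n4.
Step 4: cheapest edge leaving the tree is n3—n4 (12); add n3.
The 3rd edge added is n2—n4.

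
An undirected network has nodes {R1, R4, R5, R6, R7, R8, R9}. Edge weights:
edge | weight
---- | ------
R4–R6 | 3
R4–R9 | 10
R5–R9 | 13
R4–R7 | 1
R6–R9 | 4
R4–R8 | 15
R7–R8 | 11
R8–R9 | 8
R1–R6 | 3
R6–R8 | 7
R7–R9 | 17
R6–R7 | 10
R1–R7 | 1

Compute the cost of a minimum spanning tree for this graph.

Kruskal: consider edges lightest-first.
R1–R7 (1): add — endpoints in different components.
R4–R7 (1): add — endpoints in different components.
R1–R6 (3): add — endpoints in different components.
R4–R6 (3): skip — R6 and R4 already connected.
R6–R9 (4): add — endpoints in different components.
R6–R8 (7): add — endpoints in different components.
R8–R9 (8): skip — R8 and R9 already connected.
R4–R9 (10): skip — R9 and R4 already connected.
R6–R7 (10): skip — R7 and R6 already connected.
R7–R8 (11): skip — R8 and R7 already connected.
R5–R9 (13): add — endpoints in different components.
MST edges: R1–R7, R4–R7, R1–R6, R6–R9, R6–R8, R5–R9; total weight 1+1+3+4+7+13 = 29.

29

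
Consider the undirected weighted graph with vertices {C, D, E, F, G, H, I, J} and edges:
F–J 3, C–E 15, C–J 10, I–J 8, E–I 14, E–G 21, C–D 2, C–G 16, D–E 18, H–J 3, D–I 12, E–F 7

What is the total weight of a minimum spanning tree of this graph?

49

Grow the tree from E using Prim:
Step 1: frontier [E–F 7, E–I 14, C–E 15, D–E 18, E–G 21] → take E–F (7); add F.
Step 2: frontier [E–I 14, C–E 15, D–E 18, E–G 21, F–J 3] → take F–J (3); add J.
Step 3: frontier [E–I 14, C–E 15, D–E 18, E–G 21, H–J 3, I–J 8, C–J 10] → take H–J (3); add H.
Step 4: frontier [E–I 14, C–E 15, D–E 18, E–G 21, I–J 8, C–J 10] → take I–J (8); add I.
Step 5: frontier [C–E 15, D–E 18, E–G 21, D–I 12, C–J 10] → take C–J (10); add C.
Step 6: frontier [C–D 2, C–G 16, D–E 18, E–G 21, D–I 12] → take C–D (2); add D.
Step 7: frontier [C–G 16, E–G 21] → take C–G (16); add G.
MST edges: E–F, F–J, H–J, I–J, C–J, C–D, C–G; total weight 7+3+3+8+10+2+16 = 49.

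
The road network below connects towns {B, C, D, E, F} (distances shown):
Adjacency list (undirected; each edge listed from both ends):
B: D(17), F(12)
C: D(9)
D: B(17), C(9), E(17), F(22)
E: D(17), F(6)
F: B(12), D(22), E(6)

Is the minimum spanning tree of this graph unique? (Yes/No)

Sort edges by weight, then run Kruskal:
E—F (6): add. Components now {B} {C} {D} {E,F}
C—D (9): add. Components now {B} {C,D} {E,F}
B—F (12): add. Components now {B,E,F} {C,D}
B—D (17): add. Components now {B,C,D,E,F}
Non-tree edge D—E has weight 17, equal to the heaviest edge on its tree cycle — swapping gives another MST of the same weight. Not unique.

No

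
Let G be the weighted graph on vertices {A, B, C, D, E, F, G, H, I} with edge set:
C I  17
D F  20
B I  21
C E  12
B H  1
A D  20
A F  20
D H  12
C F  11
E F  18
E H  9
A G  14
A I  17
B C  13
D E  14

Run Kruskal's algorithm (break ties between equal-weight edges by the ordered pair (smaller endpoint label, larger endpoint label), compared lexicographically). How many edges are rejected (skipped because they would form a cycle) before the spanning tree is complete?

Sort edges by weight, then run Kruskal:
B H (1): add — endpoints in different components.
E H (9): add — endpoints in different components.
C F (11): add — endpoints in different components.
C E (12): add — endpoints in different components.
D H (12): add — endpoints in different components.
B C (13): skip — B and C already connected.
A G (14): add — endpoints in different components.
D E (14): skip — D and E already connected.
A I (17): add — endpoints in different components.
C I (17): add — endpoints in different components.
Edges rejected before the tree was complete: 2.

2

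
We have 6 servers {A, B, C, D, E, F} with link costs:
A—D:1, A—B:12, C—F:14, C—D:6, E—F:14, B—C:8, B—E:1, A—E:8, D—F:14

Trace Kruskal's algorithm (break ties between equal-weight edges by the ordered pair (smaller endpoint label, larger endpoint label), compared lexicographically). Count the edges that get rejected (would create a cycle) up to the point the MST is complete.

2

Kruskal's algorithm — process edges by increasing weight (ties by edge label):
A—D (1): add — endpoints in different components.
B—E (1): add — endpoints in different components.
C—D (6): add — endpoints in different components.
A—E (8): add — endpoints in different components.
B—C (8): skip — B and C already connected.
A—B (12): skip — A and B already connected.
C—F (14): add — endpoints in different components.
Edges rejected before the tree was complete: 2.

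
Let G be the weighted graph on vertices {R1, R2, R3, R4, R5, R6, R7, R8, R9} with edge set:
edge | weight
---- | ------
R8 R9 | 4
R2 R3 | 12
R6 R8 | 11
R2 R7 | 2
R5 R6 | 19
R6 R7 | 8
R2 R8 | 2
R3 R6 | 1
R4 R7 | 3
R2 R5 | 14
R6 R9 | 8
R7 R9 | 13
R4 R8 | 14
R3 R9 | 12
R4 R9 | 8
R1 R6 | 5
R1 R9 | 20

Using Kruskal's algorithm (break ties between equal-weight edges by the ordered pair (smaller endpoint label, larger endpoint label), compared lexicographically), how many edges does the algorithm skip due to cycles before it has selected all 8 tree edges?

Kruskal's algorithm — process edges by increasing weight (ties by edge label):
R3 R6 (1): add — endpoints in different components.
R2 R7 (2): add — endpoints in different components.
R2 R8 (2): add — endpoints in different components.
R4 R7 (3): add — endpoints in different components.
R8 R9 (4): add — endpoints in different components.
R1 R6 (5): add — endpoints in different components.
R4 R9 (8): skip — R4 and R9 already connected.
R6 R7 (8): add — endpoints in different components.
R6 R9 (8): skip — R9 and R6 already connected.
R6 R8 (11): skip — R8 and R6 already connected.
R2 R3 (12): skip — R3 and R2 already connected.
R3 R9 (12): skip — R9 and R3 already connected.
R7 R9 (13): skip — R9 and R7 already connected.
R2 R5 (14): add — endpoints in different components.
Edges rejected before the tree was complete: 6.

6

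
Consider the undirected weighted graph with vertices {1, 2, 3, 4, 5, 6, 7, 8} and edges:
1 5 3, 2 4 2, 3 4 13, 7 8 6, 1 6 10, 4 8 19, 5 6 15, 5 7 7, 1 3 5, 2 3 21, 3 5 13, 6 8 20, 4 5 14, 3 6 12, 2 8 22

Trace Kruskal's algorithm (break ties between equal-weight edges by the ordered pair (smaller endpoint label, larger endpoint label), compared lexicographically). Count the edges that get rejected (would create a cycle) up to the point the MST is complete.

Sort edges by weight, then run Kruskal:
2 4 (2): add — endpoints in different components.
1 5 (3): add — endpoints in different components.
1 3 (5): add — endpoints in different components.
7 8 (6): add — endpoints in different components.
5 7 (7): add — endpoints in different components.
1 6 (10): add — endpoints in different components.
3 6 (12): skip — 3 and 6 already connected.
3 4 (13): add — endpoints in different components.
Edges rejected before the tree was complete: 1.

1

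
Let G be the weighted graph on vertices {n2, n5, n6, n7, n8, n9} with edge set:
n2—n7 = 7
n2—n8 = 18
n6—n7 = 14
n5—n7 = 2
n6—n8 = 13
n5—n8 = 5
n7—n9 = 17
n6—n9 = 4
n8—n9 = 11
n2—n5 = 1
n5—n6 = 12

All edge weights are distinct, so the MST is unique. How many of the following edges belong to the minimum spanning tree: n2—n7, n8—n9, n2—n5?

Sort edges by weight, then run Kruskal:
n2—n5 (1): add. Components now {n9} {n8} {n2,n5} {n6} {n7}
n5—n7 (2): add. Components now {n9} {n8} {n2,n5,n7} {n6}
n6—n9 (4): add. Components now {n6,n9} {n8} {n2,n5,n7}
n5—n8 (5): add. Components now {n6,n9} {n2,n5,n7,n8}
n2—n7 (7): skip — n7 and n2 already connected.
n8—n9 (11): add. Components now {n2,n5,n6,n7,n8,n9}
MST edge set: {n2—n5, n5—n7, n6—n9, n5—n8, n8—n9}.
Of the listed edges, {n8—n9, n2—n5} are in the MST → 2.

2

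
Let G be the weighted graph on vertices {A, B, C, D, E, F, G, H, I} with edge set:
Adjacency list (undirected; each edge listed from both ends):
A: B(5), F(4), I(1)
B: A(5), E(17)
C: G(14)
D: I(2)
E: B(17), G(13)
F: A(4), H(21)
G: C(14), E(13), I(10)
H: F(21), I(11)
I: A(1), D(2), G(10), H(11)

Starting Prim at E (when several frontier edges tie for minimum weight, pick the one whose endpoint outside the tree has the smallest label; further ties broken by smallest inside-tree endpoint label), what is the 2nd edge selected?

Prim's algorithm from E:
Step 1: frontier [E–G 13, B–E 17] → take E–G (13); add G.
Step 2: frontier [B–E 17, G–I 10, C–G 14] → take G–I (10); add I.
Step 3: frontier [B–E 17, C–G 14, A–I 1, D–I 2, H–I 11] → take A–I (1); add A.
Step 4: frontier [A–F 4, A–B 5, B–E 17, C–G 14, D–I 2, H–I 11] → take D–I (2); add D.
Step 5: frontier [A–F 4, A–B 5, B–E 17, C–G 14, H–I 11] → take A–F (4); add F.
Step 6: frontier [A–B 5, B–E 17, F–H 21, C–G 14, H–I 11] → take A–B (5); add B.
Step 7: frontier [F–H 21, C–G 14, H–I 11] → take H–I (11); add H.
Step 8: frontier [C–G 14] → take C–G (14); add C.
The 2nd edge added is G–I.

G-I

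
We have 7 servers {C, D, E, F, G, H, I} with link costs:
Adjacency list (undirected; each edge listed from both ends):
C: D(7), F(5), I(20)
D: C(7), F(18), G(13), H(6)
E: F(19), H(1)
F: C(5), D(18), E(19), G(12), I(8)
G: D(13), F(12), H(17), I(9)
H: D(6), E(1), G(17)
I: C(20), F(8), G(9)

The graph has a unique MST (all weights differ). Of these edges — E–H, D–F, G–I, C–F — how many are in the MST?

3

Kruskal's algorithm — process edges by increasing weight (ties by edge label):
E–H (1): add — endpoints in different components.
C–F (5): add — endpoints in different components.
D–H (6): add — endpoints in different components.
C–D (7): add — endpoints in different components.
F–I (8): add — endpoints in different components.
G–I (9): add — endpoints in different components.
MST edge set: {E–H, C–F, D–H, C–D, F–I, G–I}.
Of the listed edges, {E–H, G–I, C–F} are in the MST → 3.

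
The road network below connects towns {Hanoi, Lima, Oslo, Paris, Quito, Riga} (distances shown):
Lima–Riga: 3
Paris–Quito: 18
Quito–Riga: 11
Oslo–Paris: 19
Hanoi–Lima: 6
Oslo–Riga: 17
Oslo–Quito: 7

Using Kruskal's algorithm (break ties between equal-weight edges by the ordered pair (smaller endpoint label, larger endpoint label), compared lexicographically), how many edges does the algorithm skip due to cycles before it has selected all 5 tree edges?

1

Kruskal: consider edges lightest-first.
Lima–Riga (3): add. Components now {Quito} {Paris} {Hanoi} {Lima,Riga} {Oslo}
Hanoi–Lima (6): add. Components now {Quito} {Paris} {Hanoi,Lima,Riga} {Oslo}
Oslo–Quito (7): add. Components now {Oslo,Quito} {Paris} {Hanoi,Lima,Riga}
Quito–Riga (11): add. Components now {Hanoi,Lima,Oslo,Quito,Riga} {Paris}
Oslo–Riga (17): skip — Riga and Oslo already connected.
Paris–Quito (18): add. Components now {Hanoi,Lima,Oslo,Paris,Quito,Riga}
Edges rejected before the tree was complete: 1.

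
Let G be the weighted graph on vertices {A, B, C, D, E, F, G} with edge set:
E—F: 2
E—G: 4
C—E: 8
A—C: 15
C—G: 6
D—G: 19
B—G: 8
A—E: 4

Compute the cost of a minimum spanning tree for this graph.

Grow the tree from B using Prim:
Step 1: cheapest edge leaving the tree is B—G (8); add G.
Step 2: cheapest edge leaving the tree is E—G (4); add E.
Step 3: cheapest edge leaving the tree is E—F (2); add F.
Step 4: cheapest edge leaving the tree is A—E (4); add A.
Step 5: cheapest edge leaving the tree is C—G (6); add C.
Step 6: cheapest edge leaving the tree is D—G (19); add D.
MST edges: B—G, E—G, E—F, A—E, C—G, D—G; total weight 8+4+2+4+6+19 = 43.

43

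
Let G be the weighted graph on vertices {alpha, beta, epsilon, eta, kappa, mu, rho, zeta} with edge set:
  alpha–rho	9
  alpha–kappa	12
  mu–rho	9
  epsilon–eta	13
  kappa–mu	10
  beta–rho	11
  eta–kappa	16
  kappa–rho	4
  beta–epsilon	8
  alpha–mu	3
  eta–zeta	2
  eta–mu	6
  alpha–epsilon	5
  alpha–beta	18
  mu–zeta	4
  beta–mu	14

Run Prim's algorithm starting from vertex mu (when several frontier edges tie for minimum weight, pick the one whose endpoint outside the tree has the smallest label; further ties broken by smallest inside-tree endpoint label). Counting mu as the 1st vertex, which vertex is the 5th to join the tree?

Prim's algorithm from mu:
Step 1: cheapest edge leaving the tree is alpha–mu (3); add alpha.
Step 2: cheapest edge leaving the tree is mu–zeta (4); add zeta.
Step 3: cheapest edge leaving the tree is eta–zeta (2); add eta.
Step 4: cheapest edge leaving the tree is alpha–epsilon (5); add epsilon.
Step 5: cheapest edge leaving the tree is beta–epsilon (8); add beta.
Step 6: cheapest edge leaving the tree is alpha–rho (9); add rho.
Step 7: cheapest edge leaving the tree is kappa–rho (4); add kappa.
Vertex order: mu, alpha, zeta, eta, epsilon, beta, rho, kappa. The 5th vertex is epsilon.

epsilon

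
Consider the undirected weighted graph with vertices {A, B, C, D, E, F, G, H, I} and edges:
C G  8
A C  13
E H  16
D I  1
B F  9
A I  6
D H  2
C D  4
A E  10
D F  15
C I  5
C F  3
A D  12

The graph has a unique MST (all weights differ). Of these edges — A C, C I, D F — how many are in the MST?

0

Sort edges by weight, then run Kruskal:
D I (1): add — endpoints in different components.
D H (2): add — endpoints in different components.
C F (3): add — endpoints in different components.
C D (4): add — endpoints in different components.
C I (5): skip — C and I already connected.
A I (6): add — endpoints in different components.
C G (8): add — endpoints in different components.
B F (9): add — endpoints in different components.
A E (10): add — endpoints in different components.
MST edge set: {D I, D H, C F, C D, A I, C G, B F, A E}.
Of the listed edges, {} are in the MST → 0.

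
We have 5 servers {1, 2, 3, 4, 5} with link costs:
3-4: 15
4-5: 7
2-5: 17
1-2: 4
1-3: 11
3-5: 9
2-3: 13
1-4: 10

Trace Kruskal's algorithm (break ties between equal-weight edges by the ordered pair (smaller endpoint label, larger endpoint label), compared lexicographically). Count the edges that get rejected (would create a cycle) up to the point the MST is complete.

0

Sort edges by weight, then run Kruskal:
1-2 (4): add. Components now {1,2} {3} {4} {5}
4-5 (7): add. Components now {1,2} {3} {4,5}
3-5 (9): add. Components now {1,2} {3,4,5}
1-4 (10): add. Components now {1,2,3,4,5}
Edges rejected before the tree was complete: 0.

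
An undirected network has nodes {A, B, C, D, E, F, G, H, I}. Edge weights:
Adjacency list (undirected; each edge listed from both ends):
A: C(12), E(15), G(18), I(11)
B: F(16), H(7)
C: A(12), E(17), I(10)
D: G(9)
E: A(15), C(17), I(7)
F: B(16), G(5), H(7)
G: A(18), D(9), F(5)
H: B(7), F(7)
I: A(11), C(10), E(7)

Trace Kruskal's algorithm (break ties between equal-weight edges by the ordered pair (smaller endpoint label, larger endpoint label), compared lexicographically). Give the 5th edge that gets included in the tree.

D-G

Kruskal: consider edges lightest-first.
F G (5): add — endpoints in different components.
B H (7): add — endpoints in different components.
E I (7): add — endpoints in different components.
F H (7): add — endpoints in different components.
D G (9): add — endpoints in different components.
C I (10): add — endpoints in different components.
A I (11): add — endpoints in different components.
A C (12): skip — A and C already connected.
A E (15): skip — A and E already connected.
B F (16): skip — B and F already connected.
C E (17): skip — C and E already connected.
A G (18): add — endpoints in different components.
The 5th edge added is D G.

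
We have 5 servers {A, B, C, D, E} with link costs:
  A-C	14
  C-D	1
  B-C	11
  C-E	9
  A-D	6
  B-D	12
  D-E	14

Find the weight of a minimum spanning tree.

Kruskal's algorithm — process edges by increasing weight (ties by edge label):
C-D (1): add. Components now {A} {B} {C,D} {E}
A-D (6): add. Components now {A,C,D} {B} {E}
C-E (9): add. Components now {A,C,D,E} {B}
B-C (11): add. Components now {A,B,C,D,E}
MST edges: C-D, A-D, C-E, B-C; total weight 1+6+9+11 = 27.

27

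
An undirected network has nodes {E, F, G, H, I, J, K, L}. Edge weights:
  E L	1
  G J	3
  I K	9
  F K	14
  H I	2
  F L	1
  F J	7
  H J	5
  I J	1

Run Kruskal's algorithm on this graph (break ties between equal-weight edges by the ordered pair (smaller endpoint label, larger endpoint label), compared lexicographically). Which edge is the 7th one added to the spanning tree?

Kruskal: consider edges lightest-first.
E L (1): add — endpoints in different components.
F L (1): add — endpoints in different components.
I J (1): add — endpoints in different components.
H I (2): add — endpoints in different components.
G J (3): add — endpoints in different components.
H J (5): skip — H and J already connected.
F J (7): add — endpoints in different components.
I K (9): add — endpoints in different components.
The 7th edge added is I K.

I-K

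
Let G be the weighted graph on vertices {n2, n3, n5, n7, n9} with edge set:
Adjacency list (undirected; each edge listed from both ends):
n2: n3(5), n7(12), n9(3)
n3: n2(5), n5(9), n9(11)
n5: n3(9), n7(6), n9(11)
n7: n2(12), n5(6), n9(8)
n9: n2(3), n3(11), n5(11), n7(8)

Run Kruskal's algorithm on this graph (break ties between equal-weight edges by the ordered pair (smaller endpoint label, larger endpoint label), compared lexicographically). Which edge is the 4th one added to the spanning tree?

Kruskal's algorithm — process edges by increasing weight (ties by edge label):
n2 n9 (3): add — endpoints in different components.
n2 n3 (5): add — endpoints in different components.
n5 n7 (6): add — endpoints in different components.
n7 n9 (8): add — endpoints in different components.
The 4th edge added is n7 n9.

n7-n9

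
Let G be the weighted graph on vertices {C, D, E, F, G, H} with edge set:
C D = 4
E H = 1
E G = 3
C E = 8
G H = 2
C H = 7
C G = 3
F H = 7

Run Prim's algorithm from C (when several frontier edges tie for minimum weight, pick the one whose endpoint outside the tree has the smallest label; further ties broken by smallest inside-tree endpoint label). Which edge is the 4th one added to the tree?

Prim's algorithm from C:
Step 1: cheapest edge leaving the tree is C G (3); add G.
Step 2: cheapest edge leaving the tree is G H (2); add H.
Step 3: cheapest edge leaving the tree is E H (1); add E.
Step 4: cheapest edge leaving the tree is C D (4); add D.
Step 5: cheapest edge leaving the tree is F H (7); add F.
The 4th edge added is C D.

C-D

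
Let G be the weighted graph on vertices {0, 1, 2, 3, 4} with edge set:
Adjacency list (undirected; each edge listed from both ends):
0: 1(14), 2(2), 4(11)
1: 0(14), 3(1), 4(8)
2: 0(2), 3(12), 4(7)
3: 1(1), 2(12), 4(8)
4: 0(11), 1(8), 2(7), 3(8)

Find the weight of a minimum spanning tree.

18

Prim, starting at 1.
Step 1: frontier [1–3 1, 1–4 8, 0–1 14] → take 1–3 (1); add 3.
Step 2: frontier [1–4 8, 0–1 14, 3–4 8, 2–3 12] → take 1–4 (8); add 4.
Step 3: frontier [0–1 14, 2–3 12, 2–4 7, 0–4 11] → take 2–4 (7); add 2.
Step 4: frontier [0–1 14, 0–2 2, 0–4 11] → take 0–2 (2); add 0.
MST edges: 1–3, 1–4, 2–4, 0–2; total weight 1+8+7+2 = 18.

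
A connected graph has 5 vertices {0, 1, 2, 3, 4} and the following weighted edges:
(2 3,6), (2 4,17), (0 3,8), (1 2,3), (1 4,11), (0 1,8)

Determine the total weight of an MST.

Kruskal's algorithm — process edges by increasing weight (ties by edge label):
1 2 (3): add — endpoints in different components.
2 3 (6): add — endpoints in different components.
0 1 (8): add — endpoints in different components.
0 3 (8): skip — 0 and 3 already connected.
1 4 (11): add — endpoints in different components.
MST edges: 1 2, 2 3, 0 1, 1 4; total weight 3+6+8+11 = 28.

28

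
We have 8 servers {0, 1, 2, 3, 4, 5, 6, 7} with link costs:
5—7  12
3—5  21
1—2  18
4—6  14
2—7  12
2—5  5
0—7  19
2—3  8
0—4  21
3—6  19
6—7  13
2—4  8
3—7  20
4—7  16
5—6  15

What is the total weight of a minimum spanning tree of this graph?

Prim, starting at 7.
Step 1: cheapest edge leaving the tree is 2—7 (12); add 2.
Step 2: cheapest edge leaving the tree is 2—5 (5); add 5.
Step 3: cheapest edge leaving the tree is 2—3 (8); add 3.
Step 4: cheapest edge leaving the tree is 2—4 (8); add 4.
Step 5: cheapest edge leaving the tree is 6—7 (13); add 6.
Step 6: cheapest edge leaving the tree is 1—2 (18); add 1.
Step 7: cheapest edge leaving the tree is 0—7 (19); add 0.
MST edges: 2—7, 2—5, 2—3, 2—4, 6—7, 1—2, 0—7; total weight 12+5+8+8+13+18+19 = 83.

83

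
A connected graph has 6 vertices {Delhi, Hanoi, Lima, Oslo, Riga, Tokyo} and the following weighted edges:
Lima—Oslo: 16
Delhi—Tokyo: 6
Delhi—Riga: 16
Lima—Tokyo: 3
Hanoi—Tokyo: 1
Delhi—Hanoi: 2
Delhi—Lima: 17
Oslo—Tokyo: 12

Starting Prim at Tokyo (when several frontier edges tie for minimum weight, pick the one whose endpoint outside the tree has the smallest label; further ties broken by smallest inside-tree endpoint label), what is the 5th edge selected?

Grow the tree from Tokyo using Prim:
Step 1: cheapest edge leaving the tree is Hanoi—Tokyo (1); add Hanoi.
Step 2: cheapest edge leaving the tree is Delhi—Hanoi (2); add Delhi.
Step 3: cheapest edge leaving the tree is Lima—Tokyo (3); add Lima.
Step 4: cheapest edge leaving the tree is Oslo—Tokyo (12); add Oslo.
Step 5: cheapest edge leaving the tree is Delhi—Riga (16); add Riga.
The 5th edge added is Delhi—Riga.

Delhi-Riga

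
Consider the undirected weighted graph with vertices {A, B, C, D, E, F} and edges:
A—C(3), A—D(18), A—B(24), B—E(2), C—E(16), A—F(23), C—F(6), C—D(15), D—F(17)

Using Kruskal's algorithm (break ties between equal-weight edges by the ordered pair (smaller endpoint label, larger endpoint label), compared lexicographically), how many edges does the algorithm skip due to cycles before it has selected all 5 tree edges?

Kruskal: consider edges lightest-first.
B—E (2): add — endpoints in different components.
A—C (3): add — endpoints in different components.
C—F (6): add — endpoints in different components.
C—D (15): add — endpoints in different components.
C—E (16): add — endpoints in different components.
Edges rejected before the tree was complete: 0.

0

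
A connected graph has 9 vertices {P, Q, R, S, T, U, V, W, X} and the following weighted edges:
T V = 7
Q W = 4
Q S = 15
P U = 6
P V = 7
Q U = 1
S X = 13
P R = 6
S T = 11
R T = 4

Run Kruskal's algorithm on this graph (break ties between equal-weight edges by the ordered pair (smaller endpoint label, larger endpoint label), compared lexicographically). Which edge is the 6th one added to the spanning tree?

P-V

Kruskal's algorithm — process edges by increasing weight (ties by edge label):
Q U (1): add — endpoints in different components.
Q W (4): add — endpoints in different components.
R T (4): add — endpoints in different components.
P R (6): add — endpoints in different components.
P U (6): add — endpoints in different components.
P V (7): add — endpoints in different components.
T V (7): skip — T and V already connected.
S T (11): add — endpoints in different components.
S X (13): add — endpoints in different components.
The 6th edge added is P V.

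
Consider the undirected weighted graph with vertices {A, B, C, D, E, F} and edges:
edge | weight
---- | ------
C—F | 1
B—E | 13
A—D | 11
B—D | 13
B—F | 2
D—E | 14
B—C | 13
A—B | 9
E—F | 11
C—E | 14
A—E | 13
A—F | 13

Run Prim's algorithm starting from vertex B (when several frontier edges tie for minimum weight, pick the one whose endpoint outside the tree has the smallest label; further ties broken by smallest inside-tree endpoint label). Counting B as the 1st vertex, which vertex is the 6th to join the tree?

Prim's algorithm from B:
Step 1: cheapest edge leaving the tree is B—F (2); add F.
Step 2: cheapest edge leaving the tree is C—F (1); add C.
Step 3: cheapest edge leaving the tree is A—B (9); add A.
Step 4: cheapest edge leaving the tree is A—D (11); add D.
Step 5: cheapest edge leaving the tree is E—F (11); add E.
Vertex order: B, F, C, A, D, E. The 6th vertex is E.

E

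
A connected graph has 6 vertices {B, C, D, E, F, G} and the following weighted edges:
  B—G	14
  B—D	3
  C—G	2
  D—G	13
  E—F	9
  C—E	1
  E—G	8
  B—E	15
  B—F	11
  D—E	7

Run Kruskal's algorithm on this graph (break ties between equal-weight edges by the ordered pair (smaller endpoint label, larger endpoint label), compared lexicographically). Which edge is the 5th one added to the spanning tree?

E-F

Kruskal's algorithm — process edges by increasing weight (ties by edge label):
C—E (1): add — endpoints in different components.
C—G (2): add — endpoints in different components.
B—D (3): add — endpoints in different components.
D—E (7): add — endpoints in different components.
E—G (8): skip — E and G already connected.
E—F (9): add — endpoints in different components.
The 5th edge added is E—F.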